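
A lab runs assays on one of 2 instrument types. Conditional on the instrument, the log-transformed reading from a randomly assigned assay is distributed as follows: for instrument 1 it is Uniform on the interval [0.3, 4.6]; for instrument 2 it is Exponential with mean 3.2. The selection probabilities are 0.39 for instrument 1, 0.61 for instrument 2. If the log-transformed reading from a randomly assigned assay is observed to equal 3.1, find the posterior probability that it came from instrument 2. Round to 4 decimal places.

0.4437

Likelihoods f(3.1 | ·): 1: 0.232558; 2: 0.118612.
Posterior ∝ prior × likelihood. Numerator for 2: 0.61·0.118612 = 0.0723531.
Normalizing constant: 0.39·0.232558 + 0.61·0.118612 = 0.163051.
P(2 | observation) = 0.0723531 / 0.163051 = 0.443746.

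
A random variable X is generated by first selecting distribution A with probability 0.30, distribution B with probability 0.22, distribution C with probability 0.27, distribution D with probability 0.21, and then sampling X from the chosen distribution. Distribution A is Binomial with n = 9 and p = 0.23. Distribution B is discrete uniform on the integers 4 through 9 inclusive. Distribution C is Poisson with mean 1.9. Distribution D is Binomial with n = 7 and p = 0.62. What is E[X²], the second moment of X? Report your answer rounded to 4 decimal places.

17.4898

For each component E[X²] = Var + (mean)², giving A: 5.8788; B: 45.1667; C: 5.51; D: 20.4848.
Overall E[X²] = 0.3·5.8788 + 0.22·45.1667 + 0.27·5.51 + 0.21·20.4848 = 17.4898.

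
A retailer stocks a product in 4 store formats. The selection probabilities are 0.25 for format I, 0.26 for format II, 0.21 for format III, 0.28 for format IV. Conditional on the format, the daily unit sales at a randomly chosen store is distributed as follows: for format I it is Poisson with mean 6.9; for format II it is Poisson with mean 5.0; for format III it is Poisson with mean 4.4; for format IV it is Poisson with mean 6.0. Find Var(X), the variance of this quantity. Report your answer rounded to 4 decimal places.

Per component, I: μ=6.9, E[X²]=54.51; II: μ=5, E[X²]=30; III: μ=4.4, E[X²]=23.76; IV: μ=6, E[X²]=42.
E[X] = 0.25·6.9 + 0.26·5 + 0.21·4.4 + 0.28·6 = 5.629.
E[X²] = 0.25·54.51 + 0.26·30 + 0.21·23.76 + 0.28·42 = 38.1771.
Var(X) = E[X²] − (E[X])² = 38.1771 − 31.6856 = 6.49146.

6.4915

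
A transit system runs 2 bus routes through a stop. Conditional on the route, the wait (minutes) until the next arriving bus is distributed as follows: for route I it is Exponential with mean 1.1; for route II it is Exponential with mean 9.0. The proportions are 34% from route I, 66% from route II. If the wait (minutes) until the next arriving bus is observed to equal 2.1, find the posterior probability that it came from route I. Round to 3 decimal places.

Likelihoods f(2.1 | ·): I: 0.134741; II: 0.0879877.
Posterior ∝ prior × likelihood. Numerator for I: 0.34·0.134741 = 0.0458119.
Normalizing constant: 0.34·0.134741 + 0.66·0.0879877 = 0.103884.
P(I | observation) = 0.0458119 / 0.103884 = 0.440992.

0.441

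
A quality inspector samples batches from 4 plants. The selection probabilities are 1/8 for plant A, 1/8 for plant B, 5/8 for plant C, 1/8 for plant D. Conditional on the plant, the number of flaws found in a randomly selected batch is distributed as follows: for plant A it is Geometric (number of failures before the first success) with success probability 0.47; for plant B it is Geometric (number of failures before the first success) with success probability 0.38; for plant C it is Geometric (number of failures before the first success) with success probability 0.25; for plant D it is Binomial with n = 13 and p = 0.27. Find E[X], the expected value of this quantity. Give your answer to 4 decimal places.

Component means — A: 1.12766; B: 1.63158; C: 3; D: 3.51.
E[X] = 0.125·1.12766 + 0.125·1.63158 + 0.625·3 + 0.125·3.51 = 2.65865.

2.6587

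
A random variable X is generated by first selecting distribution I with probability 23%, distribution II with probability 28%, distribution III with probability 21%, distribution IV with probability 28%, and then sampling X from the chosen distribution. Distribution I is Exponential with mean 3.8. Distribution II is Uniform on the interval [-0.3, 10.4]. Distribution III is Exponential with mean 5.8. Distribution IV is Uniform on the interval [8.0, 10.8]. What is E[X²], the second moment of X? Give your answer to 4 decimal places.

For each component E[X²] = Var + (mean)², giving I: 28.88; II: 35.0433; III: 67.28; IV: 89.0133.
Overall E[X²] = 0.23·28.88 + 0.28·35.0433 + 0.21·67.28 + 0.28·89.0133 = 55.5071.

55.5071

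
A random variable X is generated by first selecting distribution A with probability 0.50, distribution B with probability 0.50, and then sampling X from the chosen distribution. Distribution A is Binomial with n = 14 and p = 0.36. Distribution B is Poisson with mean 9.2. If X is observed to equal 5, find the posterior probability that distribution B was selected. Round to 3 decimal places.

0.203

Likelihoods P(X=5 | ·): A: 0.21807; B: 0.0554943.
Posterior ∝ prior × likelihood. Numerator for B: 0.5·0.0554943 = 0.0277472.
Normalizing constant: 0.5·0.21807 + 0.5·0.0554943 = 0.136782.
P(B | observation) = 0.0277472 / 0.136782 = 0.202856.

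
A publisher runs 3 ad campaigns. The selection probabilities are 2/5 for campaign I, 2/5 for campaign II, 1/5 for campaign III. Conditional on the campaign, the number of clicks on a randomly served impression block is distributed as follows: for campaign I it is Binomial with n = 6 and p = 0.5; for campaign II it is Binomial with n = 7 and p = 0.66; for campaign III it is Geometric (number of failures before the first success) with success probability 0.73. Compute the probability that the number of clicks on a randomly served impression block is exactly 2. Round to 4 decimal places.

0.1210

Conditional on each campaign, P(X = 2): I: 0.234375; II: 0.0415625; III: 0.053217.
By total probability, P(X = 2) = 0.4·0.234375 + 0.4·0.0415625 + 0.2·0.053217 = 0.121018.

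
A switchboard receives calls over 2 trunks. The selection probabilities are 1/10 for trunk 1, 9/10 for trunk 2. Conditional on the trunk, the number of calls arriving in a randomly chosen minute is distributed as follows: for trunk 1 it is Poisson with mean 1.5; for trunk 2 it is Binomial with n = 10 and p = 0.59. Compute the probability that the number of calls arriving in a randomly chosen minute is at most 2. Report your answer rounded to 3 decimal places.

Conditional on each trunk, P(X ≤ 2): 1: 0.808847; 2: 0.0145738.
By total probability, P(X ≤ 2) = 0.1·0.808847 + 0.9·0.0145738 = 0.0940011.

0.094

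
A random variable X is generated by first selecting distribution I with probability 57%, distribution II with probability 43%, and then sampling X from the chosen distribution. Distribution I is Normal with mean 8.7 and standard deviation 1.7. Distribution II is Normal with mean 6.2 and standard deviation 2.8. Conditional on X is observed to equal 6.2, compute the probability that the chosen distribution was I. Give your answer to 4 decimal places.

Likelihoods f(6.2 | ·): I: 0.0795888; II: 0.142479.
Posterior ∝ prior × likelihood. Numerator for I: 0.57·0.0795888 = 0.0453656.
Normalizing constant: 0.57·0.0795888 + 0.43·0.142479 = 0.106632.
P(I | observation) = 0.0453656 / 0.106632 = 0.425442.

0.4254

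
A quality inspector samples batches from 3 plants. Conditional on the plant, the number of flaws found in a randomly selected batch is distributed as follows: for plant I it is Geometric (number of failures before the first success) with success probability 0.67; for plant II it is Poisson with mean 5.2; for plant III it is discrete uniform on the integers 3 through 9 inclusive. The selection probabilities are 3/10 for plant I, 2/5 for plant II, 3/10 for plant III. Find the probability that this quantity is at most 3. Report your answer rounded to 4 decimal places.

Conditional on each plant, P(X ≤ 3): I: 0.988141; II: 0.238065; III: 0.142857.
By total probability, P(X ≤ 3) = 0.3·0.988141 + 0.4·0.238065 + 0.3·0.142857 = 0.434526.

0.4345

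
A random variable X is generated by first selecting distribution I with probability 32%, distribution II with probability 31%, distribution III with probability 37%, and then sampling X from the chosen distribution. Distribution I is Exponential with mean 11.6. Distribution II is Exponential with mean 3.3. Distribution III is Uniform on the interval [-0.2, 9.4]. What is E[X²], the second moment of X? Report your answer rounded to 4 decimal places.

103.5410

For each component E[X²] = Var + (mean)², giving I: 269.12; II: 21.78; III: 28.84.
Overall E[X²] = 0.32·269.12 + 0.31·21.78 + 0.37·28.84 = 103.541.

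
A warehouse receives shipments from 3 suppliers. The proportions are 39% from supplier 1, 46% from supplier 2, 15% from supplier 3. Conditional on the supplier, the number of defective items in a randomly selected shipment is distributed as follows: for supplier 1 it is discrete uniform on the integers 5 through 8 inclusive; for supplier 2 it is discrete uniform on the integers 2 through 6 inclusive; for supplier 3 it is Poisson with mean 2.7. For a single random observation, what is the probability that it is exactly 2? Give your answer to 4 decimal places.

0.1287

Conditional on each supplier, P(X = 2): 1: 0; 2: 0.2; 3: 0.244964.
By total probability, P(X = 2) = 0.39·0 + 0.46·0.2 + 0.15·0.244964 = 0.128745.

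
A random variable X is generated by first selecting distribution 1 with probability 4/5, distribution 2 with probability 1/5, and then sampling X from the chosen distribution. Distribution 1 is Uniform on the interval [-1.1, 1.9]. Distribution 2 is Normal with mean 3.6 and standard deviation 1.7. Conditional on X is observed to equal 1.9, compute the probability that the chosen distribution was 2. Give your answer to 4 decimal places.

Likelihoods f(1.9 | ·): 1: 0.333333; 2: 0.142336.
Posterior ∝ prior × likelihood. Numerator for 2: 0.2·0.142336 = 0.0284671.
Normalizing constant: 0.8·0.333333 + 0.2·0.142336 = 0.295134.
P(2 | observation) = 0.0284671 / 0.295134 = 0.096455.

0.0965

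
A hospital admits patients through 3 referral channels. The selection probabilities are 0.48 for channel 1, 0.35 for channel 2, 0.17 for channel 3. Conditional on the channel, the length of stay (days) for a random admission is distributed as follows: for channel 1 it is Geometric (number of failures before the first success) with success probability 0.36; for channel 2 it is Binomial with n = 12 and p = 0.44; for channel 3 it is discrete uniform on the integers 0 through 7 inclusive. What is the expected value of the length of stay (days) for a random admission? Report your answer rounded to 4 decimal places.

3.2963

Component means — 1: 1.77778; 2: 5.28; 3: 3.5.
E[X] = 0.48·1.77778 + 0.35·5.28 + 0.17·3.5 = 3.29633.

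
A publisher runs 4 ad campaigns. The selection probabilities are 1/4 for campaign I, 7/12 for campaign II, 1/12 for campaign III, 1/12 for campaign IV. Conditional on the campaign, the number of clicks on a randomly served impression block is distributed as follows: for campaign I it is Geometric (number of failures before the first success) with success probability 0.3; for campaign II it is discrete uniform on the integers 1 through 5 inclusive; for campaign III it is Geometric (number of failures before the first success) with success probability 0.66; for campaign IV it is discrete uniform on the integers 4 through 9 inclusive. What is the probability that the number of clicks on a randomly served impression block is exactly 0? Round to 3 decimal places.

Conditional on each campaign, P(X = 0): I: 0.3; II: 0; III: 0.66; IV: 0.
By total probability, P(X = 0) = 0.25·0.3 + 0.583333·0 + 0.0833333·0.66 + 0.0833333·0 = 0.13.

0.130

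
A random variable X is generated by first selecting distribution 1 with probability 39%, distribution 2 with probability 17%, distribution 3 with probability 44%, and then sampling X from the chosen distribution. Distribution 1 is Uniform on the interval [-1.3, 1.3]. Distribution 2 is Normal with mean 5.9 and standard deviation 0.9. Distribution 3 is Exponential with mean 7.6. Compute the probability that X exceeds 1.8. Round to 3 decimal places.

0.517

Conditional on each component, P(X > 1.8): 1: 0; 2: 0.999997; 3: 0.789116.
By total probability, P(X > 1.8) = 0.39·0 + 0.17·0.999997 + 0.44·0.789116 = 0.517211.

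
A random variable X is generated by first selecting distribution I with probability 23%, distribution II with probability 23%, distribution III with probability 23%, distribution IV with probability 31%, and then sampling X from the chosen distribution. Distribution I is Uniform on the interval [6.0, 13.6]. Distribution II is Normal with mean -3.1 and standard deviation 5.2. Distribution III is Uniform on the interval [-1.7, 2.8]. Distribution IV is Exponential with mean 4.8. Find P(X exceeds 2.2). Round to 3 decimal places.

Conditional on each component, P(X > 2.2): I: 1; II: 0.154047; III: 0.133333; IV: 0.632337.
By total probability, P(X > 2.2) = 0.23·1 + 0.23·0.154047 + 0.23·0.133333 + 0.31·0.632337 = 0.492122.

0.492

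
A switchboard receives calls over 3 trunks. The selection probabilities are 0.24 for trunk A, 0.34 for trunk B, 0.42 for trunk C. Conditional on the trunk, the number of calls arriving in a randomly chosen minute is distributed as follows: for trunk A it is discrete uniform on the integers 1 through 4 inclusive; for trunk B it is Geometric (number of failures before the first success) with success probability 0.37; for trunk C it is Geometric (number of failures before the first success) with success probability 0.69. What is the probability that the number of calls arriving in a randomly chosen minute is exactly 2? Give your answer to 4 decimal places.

Conditional on each trunk, P(X = 2): A: 0.25; B: 0.146853; C: 0.066309.
By total probability, P(X = 2) = 0.24·0.25 + 0.34·0.146853 + 0.42·0.066309 = 0.13778.

0.1378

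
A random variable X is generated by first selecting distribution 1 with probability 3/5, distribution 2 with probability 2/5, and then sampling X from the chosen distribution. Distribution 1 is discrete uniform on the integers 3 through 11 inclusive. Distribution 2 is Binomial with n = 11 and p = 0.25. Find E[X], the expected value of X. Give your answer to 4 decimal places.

5.3000

Component means — 1: 7; 2: 2.75.
E[X] = 0.6·7 + 0.4·2.75 = 5.3.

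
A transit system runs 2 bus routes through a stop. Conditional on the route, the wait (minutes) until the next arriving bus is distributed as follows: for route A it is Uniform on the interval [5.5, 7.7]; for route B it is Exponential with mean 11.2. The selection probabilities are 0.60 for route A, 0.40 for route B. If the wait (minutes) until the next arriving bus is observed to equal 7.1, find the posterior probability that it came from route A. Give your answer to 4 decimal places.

0.9350

Likelihoods f(7.1 | ·): A: 0.454545; B: 0.0473664.
Posterior ∝ prior × likelihood. Numerator for A: 0.6·0.454545 = 0.272727.
Normalizing constant: 0.6·0.454545 + 0.4·0.0473664 = 0.291674.
P(A | observation) = 0.272727 / 0.291674 = 0.935042.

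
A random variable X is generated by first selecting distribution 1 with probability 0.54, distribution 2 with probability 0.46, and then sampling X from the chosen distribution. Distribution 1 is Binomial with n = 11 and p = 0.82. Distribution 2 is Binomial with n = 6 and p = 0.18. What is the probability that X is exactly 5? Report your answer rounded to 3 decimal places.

Conditional on each component, P(X = 5): 1: 0.00582568; 2: 0.000929667.
By total probability, P(X = 5) = 0.54·0.00582568 + 0.46·0.000929667 = 0.00357351.

0.004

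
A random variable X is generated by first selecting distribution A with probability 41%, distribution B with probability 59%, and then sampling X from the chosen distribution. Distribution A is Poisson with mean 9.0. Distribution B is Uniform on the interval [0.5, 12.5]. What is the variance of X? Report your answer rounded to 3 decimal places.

12.282

Per component, A: μ=9, E[X²]=90; B: μ=6.5, E[X²]=54.25.
E[X] = 0.41·9 + 0.59·6.5 = 7.525.
E[X²] = 0.41·90 + 0.59·54.25 = 68.9075.
Var(X) = E[X²] − (E[X])² = 68.9075 − 56.6256 = 12.2819.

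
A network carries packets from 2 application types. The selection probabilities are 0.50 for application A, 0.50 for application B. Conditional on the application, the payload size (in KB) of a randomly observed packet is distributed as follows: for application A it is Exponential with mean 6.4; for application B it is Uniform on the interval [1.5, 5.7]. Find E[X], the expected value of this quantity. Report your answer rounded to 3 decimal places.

Component means — A: 6.4; B: 3.6.
E[X] = 0.5·6.4 + 0.5·3.6 = 5.

5.000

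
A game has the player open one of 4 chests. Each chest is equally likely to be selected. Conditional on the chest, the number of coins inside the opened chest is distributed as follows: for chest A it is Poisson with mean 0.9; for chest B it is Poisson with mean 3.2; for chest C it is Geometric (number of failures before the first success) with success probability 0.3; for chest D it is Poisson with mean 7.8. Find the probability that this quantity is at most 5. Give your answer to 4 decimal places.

0.7467

Conditional on each chest, P(X ≤ 5): A: 0.999657; B: 0.894592; C: 0.882351; D: 0.210251.
By total probability, P(X ≤ 5) = 0.25·0.999657 + 0.25·0.894592 + 0.25·0.882351 + 0.25·0.210251 = 0.746713.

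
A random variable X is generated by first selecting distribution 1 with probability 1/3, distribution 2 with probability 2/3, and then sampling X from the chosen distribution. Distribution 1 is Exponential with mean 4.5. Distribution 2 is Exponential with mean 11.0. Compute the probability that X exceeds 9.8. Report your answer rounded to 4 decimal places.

0.3113

Conditional on each component, P(X > 9.8): 1: 0.113293; 2: 0.410283.
By total probability, P(X > 9.8) = 0.333333·0.113293 + 0.666667·0.410283 = 0.311286.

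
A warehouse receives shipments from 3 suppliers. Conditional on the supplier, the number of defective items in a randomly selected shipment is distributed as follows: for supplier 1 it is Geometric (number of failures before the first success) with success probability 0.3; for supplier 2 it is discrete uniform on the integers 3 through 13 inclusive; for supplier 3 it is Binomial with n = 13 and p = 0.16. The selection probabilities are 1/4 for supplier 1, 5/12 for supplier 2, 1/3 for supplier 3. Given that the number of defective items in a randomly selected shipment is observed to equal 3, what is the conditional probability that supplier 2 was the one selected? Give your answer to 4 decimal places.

Likelihoods P(X=3 | ·): 1: 0.1029; 2: 0.0909091; 3: 0.204889.
Posterior ∝ prior × likelihood. Numerator for 2: 0.416667·0.0909091 = 0.0378788.
Normalizing constant: 0.25·0.1029 + 0.416667·0.0909091 + 0.333333·0.204889 = 0.1319.
P(2 | observation) = 0.0378788 / 0.1319 = 0.287178.

0.2872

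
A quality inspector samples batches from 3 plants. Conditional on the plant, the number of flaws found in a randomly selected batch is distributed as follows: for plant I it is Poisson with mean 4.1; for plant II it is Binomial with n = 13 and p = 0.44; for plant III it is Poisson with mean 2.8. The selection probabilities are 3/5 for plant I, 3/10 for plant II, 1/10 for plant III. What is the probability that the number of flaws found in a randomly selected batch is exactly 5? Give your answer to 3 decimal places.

0.166

Conditional on each plant, P(X = 5): I: 0.160004; II: 0.20528; III: 0.0872136.
By total probability, P(X = 5) = 0.6·0.160004 + 0.3·0.20528 + 0.1·0.0872136 = 0.166308.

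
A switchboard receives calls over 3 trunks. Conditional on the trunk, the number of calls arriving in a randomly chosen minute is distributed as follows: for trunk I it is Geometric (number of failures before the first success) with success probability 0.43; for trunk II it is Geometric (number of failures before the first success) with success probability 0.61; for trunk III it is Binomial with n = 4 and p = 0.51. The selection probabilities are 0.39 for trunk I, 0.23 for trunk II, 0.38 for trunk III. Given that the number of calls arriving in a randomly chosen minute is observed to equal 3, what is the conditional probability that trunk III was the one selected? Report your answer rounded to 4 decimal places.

Likelihoods P(X=3 | ·): I: 0.079633; II: 0.0361846; III: 0.259996.
Posterior ∝ prior × likelihood. Numerator for III: 0.38·0.259996 = 0.0987985.
Normalizing constant: 0.39·0.079633 + 0.23·0.0361846 + 0.38·0.259996 = 0.138178.
P(III | observation) = 0.0987985 / 0.138178 = 0.71501.

0.7150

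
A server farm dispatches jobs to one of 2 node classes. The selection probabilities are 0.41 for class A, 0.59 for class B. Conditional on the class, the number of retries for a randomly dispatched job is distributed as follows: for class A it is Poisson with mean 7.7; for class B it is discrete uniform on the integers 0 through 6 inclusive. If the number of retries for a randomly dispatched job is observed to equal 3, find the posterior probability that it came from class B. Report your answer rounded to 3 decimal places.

0.856

Likelihoods P(X=3 | ·): A: 0.0344551; B: 0.142857.
Posterior ∝ prior × likelihood. Numerator for B: 0.59·0.142857 = 0.0842857.
Normalizing constant: 0.41·0.0344551 + 0.59·0.142857 = 0.0984123.
P(B | observation) = 0.0842857 / 0.0984123 = 0.856455.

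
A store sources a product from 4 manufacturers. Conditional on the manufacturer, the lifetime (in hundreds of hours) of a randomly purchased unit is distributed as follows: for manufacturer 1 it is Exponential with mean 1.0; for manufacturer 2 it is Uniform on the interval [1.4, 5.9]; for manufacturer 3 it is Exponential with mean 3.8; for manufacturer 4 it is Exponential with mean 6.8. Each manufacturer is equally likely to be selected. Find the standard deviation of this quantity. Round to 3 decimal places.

4.479

Per component, 1: μ=1, E[X²]=2; 2: μ=3.65, E[X²]=15.01; 3: μ=3.8, E[X²]=28.88; 4: μ=6.8, E[X²]=92.48.
E[X] = 0.25·1 + 0.25·3.65 + 0.25·3.8 + 0.25·6.8 = 3.8125.
E[X²] = 0.25·2 + 0.25·15.01 + 0.25·28.88 + 0.25·92.48 = 34.5925.
Var(X) = E[X²] − (E[X])² = 34.5925 − 14.5352 = 20.0573.
SD(X) = √20.0573 = 4.47854.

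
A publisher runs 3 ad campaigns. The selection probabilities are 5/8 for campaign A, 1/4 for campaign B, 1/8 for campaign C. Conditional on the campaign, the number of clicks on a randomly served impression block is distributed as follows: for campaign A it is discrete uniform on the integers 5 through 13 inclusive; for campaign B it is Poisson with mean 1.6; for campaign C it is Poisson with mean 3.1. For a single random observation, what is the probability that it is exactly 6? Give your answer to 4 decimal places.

Conditional on each campaign, P(X = 6): A: 0.111111; B: 0.00470453; C: 0.0555296.
By total probability, P(X = 6) = 0.625·0.111111 + 0.25·0.00470453 + 0.125·0.0555296 = 0.0775618.

0.0776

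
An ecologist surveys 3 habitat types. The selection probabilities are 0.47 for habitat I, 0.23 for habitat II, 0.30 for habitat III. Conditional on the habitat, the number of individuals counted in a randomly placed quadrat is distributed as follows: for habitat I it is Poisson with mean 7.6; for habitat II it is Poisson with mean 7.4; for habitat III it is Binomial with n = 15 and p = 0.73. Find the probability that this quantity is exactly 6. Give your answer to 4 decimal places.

Conditional on each habitat, P(X = 6): I: 0.13394; II: 0.139405; III: 0.00577584.
By total probability, P(X = 6) = 0.47·0.13394 + 0.23·0.139405 + 0.3·0.00577584 = 0.0967478.

0.0967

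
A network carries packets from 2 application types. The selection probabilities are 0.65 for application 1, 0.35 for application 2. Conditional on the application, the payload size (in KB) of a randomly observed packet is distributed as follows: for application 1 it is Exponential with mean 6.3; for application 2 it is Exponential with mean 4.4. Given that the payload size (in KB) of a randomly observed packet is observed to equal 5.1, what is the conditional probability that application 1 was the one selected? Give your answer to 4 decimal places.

0.6479

Likelihoods f(5.1 | ·): 1: 0.070646; 2: 0.0713117.
Posterior ∝ prior × likelihood. Numerator for 1: 0.65·0.070646 = 0.0459199.
Normalizing constant: 0.65·0.070646 + 0.35·0.0713117 = 0.070879.
P(1 | observation) = 0.0459199 / 0.070879 = 0.647864.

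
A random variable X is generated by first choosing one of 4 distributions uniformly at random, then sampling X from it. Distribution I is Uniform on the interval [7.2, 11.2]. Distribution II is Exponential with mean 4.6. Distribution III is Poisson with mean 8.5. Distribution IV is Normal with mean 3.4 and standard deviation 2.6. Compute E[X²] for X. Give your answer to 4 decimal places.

For each component E[X²] = Var + (mean)², giving I: 85.9733; II: 42.32; III: 80.75; IV: 18.32.
Overall E[X²] = 0.25·85.9733 + 0.25·42.32 + 0.25·80.75 + 0.25·18.32 = 56.8408.

56.8408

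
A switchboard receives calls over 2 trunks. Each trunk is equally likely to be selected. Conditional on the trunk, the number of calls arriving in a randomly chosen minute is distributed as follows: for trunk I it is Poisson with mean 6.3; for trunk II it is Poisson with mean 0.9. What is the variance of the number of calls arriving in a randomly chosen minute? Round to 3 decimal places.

10.890

Per component, I: μ=6.3, E[X²]=45.99; II: μ=0.9, E[X²]=1.71.
E[X] = 0.5·6.3 + 0.5·0.9 = 3.6.
E[X²] = 0.5·45.99 + 0.5·1.71 = 23.85.
Var(X) = E[X²] − (E[X])² = 23.85 − 12.96 = 10.89.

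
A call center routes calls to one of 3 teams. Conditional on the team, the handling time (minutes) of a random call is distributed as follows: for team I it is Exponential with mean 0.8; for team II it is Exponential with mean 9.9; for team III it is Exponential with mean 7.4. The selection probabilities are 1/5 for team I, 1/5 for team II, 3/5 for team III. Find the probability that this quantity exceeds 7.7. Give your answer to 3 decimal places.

0.304

Conditional on each team, P(X > 7.7): I: 6.60565e-05; II: 0.459426; III: 0.353264.
By total probability, P(X > 7.7) = 0.2·6.60565e-05 + 0.2·0.459426 + 0.6·0.353264 = 0.303857.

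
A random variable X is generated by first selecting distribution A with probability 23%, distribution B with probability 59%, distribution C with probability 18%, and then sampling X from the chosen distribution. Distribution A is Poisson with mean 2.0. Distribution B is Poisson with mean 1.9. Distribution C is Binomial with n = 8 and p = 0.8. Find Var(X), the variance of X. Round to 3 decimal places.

4.765

Per component, A: μ=2, E[X²]=6; B: μ=1.9, E[X²]=5.51; C: μ=6.4, E[X²]=42.24.
E[X] = 0.23·2 + 0.59·1.9 + 0.18·6.4 = 2.733.
E[X²] = 0.23·6 + 0.59·5.51 + 0.18·42.24 = 12.2341.
Var(X) = E[X²] − (E[X])² = 12.2341 − 7.46929 = 4.76481.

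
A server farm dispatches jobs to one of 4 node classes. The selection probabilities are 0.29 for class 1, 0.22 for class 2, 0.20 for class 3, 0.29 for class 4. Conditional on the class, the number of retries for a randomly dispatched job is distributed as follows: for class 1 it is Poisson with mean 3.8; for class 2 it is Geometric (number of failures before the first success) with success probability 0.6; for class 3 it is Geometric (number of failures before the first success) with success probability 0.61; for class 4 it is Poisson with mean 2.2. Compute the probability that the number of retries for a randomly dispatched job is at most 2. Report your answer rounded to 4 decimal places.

Conditional on each class, P(X ≤ 2): 1: 0.268897; 2: 0.936; 3: 0.940681; 4: 0.622714.
By total probability, P(X ≤ 2) = 0.29·0.268897 + 0.22·0.936 + 0.2·0.940681 + 0.29·0.622714 = 0.652623.

0.6526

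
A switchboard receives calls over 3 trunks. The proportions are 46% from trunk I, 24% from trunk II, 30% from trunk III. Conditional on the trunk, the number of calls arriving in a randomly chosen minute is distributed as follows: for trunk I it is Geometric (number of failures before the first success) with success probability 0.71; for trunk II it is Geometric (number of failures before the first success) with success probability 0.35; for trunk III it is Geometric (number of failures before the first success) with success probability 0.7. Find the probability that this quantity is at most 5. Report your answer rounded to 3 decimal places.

Conditional on each trunk, P(X ≤ 5): I: 0.999405; II: 0.924581; III: 0.999271.
By total probability, P(X ≤ 5) = 0.46·0.999405 + 0.24·0.924581 + 0.3·0.999271 = 0.981407.

0.981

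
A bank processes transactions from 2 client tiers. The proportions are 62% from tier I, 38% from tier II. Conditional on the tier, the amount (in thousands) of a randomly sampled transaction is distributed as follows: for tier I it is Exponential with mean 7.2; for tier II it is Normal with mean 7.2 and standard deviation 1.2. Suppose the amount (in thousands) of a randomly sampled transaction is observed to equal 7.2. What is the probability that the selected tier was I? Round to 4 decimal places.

0.2005

Likelihoods f(7.2 | ·): I: 0.0510944; II: 0.332452.
Posterior ∝ prior × likelihood. Numerator for I: 0.62·0.0510944 = 0.0316785.
Normalizing constant: 0.62·0.0510944 + 0.38·0.332452 = 0.15801.
P(I | observation) = 0.0316785 / 0.15801 = 0.200484.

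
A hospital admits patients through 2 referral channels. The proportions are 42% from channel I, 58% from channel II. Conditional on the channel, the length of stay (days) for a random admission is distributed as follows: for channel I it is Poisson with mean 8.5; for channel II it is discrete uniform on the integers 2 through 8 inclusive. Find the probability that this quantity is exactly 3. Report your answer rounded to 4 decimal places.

Conditional on each channel, P(X = 3): I: 0.0208258; II: 0.142857.
By total probability, P(X = 3) = 0.42·0.0208258 + 0.58·0.142857 = 0.091604.

0.0916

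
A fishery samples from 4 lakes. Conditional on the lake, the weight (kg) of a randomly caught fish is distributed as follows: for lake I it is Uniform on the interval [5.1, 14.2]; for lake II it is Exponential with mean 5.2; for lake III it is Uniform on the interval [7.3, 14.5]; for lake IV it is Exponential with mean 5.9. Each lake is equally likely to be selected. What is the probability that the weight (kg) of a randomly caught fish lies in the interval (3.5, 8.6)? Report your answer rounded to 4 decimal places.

0.3009

Conditional on each lake, P(3.5 < X < 8.6): I: 0.384615; II: 0.318824; III: 0.180556; IV: 0.319757.
By total probability, P(3.5 < X < 8.6) = 0.25·0.384615 + 0.25·0.318824 + 0.25·0.180556 + 0.25·0.319757 = 0.300938.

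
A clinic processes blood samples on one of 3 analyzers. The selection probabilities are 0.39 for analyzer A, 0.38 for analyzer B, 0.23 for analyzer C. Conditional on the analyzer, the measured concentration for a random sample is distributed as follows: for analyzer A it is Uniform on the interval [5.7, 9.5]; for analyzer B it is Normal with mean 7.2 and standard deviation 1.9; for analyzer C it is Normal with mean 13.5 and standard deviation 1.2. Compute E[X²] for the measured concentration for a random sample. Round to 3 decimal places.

86.315

For each component E[X²] = Var + (mean)², giving A: 58.9633; B: 55.45; C: 183.69.
Overall E[X²] = 0.39·58.9633 + 0.38·55.45 + 0.23·183.69 = 86.3154.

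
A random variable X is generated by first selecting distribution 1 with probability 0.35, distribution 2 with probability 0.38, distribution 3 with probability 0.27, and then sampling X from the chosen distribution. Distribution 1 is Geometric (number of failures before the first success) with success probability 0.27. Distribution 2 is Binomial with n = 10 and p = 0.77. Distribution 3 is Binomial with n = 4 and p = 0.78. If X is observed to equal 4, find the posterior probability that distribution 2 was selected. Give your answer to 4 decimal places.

0.0317

Likelihoods P(X=4 | ·): 1: 0.0766753; 2: 0.0109282; 3: 0.370151.
Posterior ∝ prior × likelihood. Numerator for 2: 0.38·0.0109282 = 0.00415272.
Normalizing constant: 0.35·0.0766753 + 0.38·0.0109282 + 0.27·0.370151 = 0.13093.
P(2 | observation) = 0.00415272 / 0.13093 = 0.0317172.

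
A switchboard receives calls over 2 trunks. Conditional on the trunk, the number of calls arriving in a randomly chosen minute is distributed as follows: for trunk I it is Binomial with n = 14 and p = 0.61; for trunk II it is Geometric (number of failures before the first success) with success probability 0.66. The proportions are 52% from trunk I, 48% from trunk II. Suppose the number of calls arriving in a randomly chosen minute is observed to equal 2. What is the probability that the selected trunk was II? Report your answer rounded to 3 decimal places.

Likelihoods P(X=2 | ·): I: 0.000419253; II: 0.076296.
Posterior ∝ prior × likelihood. Numerator for II: 0.48·0.076296 = 0.0366221.
Normalizing constant: 0.52·0.000419253 + 0.48·0.076296 = 0.0368401.
P(II | observation) = 0.0366221 / 0.0368401 = 0.994082.

0.994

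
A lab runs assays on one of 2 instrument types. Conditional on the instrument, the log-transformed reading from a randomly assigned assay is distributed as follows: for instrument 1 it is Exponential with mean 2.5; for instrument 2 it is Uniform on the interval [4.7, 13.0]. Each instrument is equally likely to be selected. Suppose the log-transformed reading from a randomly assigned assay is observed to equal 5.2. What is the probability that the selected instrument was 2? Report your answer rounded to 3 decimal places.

Likelihoods f(5.2 | ·): 1: 0.0499721; 2: 0.120482.
Posterior ∝ prior × likelihood. Numerator for 2: 0.5·0.120482 = 0.060241.
Normalizing constant: 0.5·0.0499721 + 0.5·0.120482 = 0.085227.
P(2 | observation) = 0.060241 / 0.085227 = 0.70683.

0.707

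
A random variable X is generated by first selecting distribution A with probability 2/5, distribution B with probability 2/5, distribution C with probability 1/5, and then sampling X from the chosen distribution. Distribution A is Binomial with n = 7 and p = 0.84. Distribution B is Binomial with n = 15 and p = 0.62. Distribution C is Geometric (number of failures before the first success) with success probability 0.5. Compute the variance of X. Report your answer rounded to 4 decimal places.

11.4777

Per component, A: μ=5.88, E[X²]=35.5152; B: μ=9.3, E[X²]=90.024; C: μ=1, E[X²]=3.
E[X] = 0.4·5.88 + 0.4·9.3 + 0.2·1 = 6.272.
E[X²] = 0.4·35.5152 + 0.4·90.024 + 0.2·3 = 50.8157.
Var(X) = E[X²] − (E[X])² = 50.8157 − 39.338 = 11.4777.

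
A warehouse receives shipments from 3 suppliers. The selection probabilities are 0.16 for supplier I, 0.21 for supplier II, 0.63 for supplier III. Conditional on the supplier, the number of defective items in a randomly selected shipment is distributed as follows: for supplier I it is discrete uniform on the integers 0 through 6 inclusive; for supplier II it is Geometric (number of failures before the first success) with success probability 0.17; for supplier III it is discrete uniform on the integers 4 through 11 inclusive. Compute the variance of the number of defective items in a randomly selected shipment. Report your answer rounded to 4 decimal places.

13.0454

Per component, I: μ=3, E[X²]=13; II: μ=4.88235, E[X²]=52.5571; III: μ=7.5, E[X²]=61.5.
E[X] = 0.16·3 + 0.21·4.88235 + 0.63·7.5 = 6.23029.
E[X²] = 0.16·13 + 0.21·52.5571 + 0.63·61.5 = 51.862.
Var(X) = E[X²] − (E[X])² = 51.862 − 38.8166 = 13.0454.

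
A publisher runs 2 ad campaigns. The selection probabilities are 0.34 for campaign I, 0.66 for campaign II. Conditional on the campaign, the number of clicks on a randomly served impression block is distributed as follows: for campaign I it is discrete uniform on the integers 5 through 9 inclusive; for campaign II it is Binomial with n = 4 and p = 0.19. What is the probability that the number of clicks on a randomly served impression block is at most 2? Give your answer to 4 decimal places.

0.6445

Conditional on each campaign, P(X ≤ 2): I: 0; II: 0.976474.
By total probability, P(X ≤ 2) = 0.34·0 + 0.66·0.976474 = 0.644473.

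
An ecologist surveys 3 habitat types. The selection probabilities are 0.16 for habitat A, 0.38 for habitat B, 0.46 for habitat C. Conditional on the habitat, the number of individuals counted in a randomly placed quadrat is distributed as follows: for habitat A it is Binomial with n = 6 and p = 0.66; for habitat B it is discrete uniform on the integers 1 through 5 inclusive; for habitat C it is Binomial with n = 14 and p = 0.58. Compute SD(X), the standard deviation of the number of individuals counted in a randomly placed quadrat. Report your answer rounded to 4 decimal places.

2.9080

Per component, A: μ=3.96, E[X²]=17.028; B: μ=3, E[X²]=11; C: μ=8.12, E[X²]=69.3448.
E[X] = 0.16·3.96 + 0.38·3 + 0.46·8.12 = 5.5088.
E[X²] = 0.16·17.028 + 0.38·11 + 0.46·69.3448 = 38.8031.
Var(X) = E[X²] − (E[X])² = 38.8031 − 30.3469 = 8.45621.
SD(X) = √8.45621 = 2.90796.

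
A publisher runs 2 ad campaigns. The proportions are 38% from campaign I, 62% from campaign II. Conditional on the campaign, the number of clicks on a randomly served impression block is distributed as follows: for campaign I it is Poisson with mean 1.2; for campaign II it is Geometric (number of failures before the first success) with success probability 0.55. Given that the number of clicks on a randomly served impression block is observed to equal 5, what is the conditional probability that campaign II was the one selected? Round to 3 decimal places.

Likelihoods P(X=5 | ·): I: 0.00624556; II: 0.010149.
Posterior ∝ prior × likelihood. Numerator for II: 0.62·0.010149 = 0.00629241.
Normalizing constant: 0.38·0.00624556 + 0.62·0.010149 = 0.00866572.
P(II | observation) = 0.00629241 / 0.00866572 = 0.726126.

0.726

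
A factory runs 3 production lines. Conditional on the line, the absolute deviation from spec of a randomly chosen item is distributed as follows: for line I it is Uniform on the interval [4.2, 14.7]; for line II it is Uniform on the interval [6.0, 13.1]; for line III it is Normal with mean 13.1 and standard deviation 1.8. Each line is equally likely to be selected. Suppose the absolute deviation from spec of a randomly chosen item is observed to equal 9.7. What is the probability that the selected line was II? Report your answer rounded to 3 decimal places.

Likelihoods f(9.7 | ·): I: 0.0952381; II: 0.140845; III: 0.0372287.
Posterior ∝ prior × likelihood. Numerator for II: 0.333333·0.140845 = 0.0469484.
Normalizing constant: 0.333333·0.0952381 + 0.333333·0.140845 + 0.333333·0.0372287 = 0.0911039.
P(II | observation) = 0.0469484 / 0.0911039 = 0.515327.

0.515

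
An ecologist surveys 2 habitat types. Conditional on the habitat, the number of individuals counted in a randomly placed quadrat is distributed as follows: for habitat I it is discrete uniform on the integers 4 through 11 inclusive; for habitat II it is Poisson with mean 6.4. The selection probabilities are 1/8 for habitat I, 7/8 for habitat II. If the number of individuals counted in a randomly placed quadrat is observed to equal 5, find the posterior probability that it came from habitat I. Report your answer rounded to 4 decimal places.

Likelihoods P(X=5 | ·): I: 0.125; II: 0.148674.
Posterior ∝ prior × likelihood. Numerator for I: 0.125·0.125 = 0.015625.
Normalizing constant: 0.125·0.125 + 0.875·0.148674 = 0.145714.
P(I | observation) = 0.015625 / 0.145714 = 0.10723.

0.1072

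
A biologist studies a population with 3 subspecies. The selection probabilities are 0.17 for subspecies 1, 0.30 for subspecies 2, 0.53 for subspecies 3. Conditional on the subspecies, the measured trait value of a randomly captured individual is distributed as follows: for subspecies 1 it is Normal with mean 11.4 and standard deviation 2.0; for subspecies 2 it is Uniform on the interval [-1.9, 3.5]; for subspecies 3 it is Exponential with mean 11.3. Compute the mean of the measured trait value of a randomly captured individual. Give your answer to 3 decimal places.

8.167

Component means — 1: 11.4; 2: 0.8; 3: 11.3.
E[X] = 0.17·11.4 + 0.3·0.8 + 0.53·11.3 = 8.167.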